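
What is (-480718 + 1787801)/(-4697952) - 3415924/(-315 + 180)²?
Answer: -5357222858441/28540058400 ≈ -187.71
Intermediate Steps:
(-480718 + 1787801)/(-4697952) - 3415924/(-315 + 180)² = 1307083*(-1/4697952) - 3415924/((-135)²) = -1307083/4697952 - 3415924/18225 = -5357222858441/28540058400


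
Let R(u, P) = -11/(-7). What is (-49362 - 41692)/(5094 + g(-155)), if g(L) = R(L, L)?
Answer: -12026/673 ≈ -17.869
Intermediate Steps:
R(u, P) = 11/7 (R(u, P) = -11*(-1/7) = 11/7)
g(L) = 11/7
(-49362 - 41692)/(5094 + g(-155)) = (-49362 - 41692)/(5094 + 11/7) = -91054/35669/7 = -91054*7/35669 = -12026/673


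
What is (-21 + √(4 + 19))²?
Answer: (21 - √23)² ≈ 262.58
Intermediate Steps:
(-21 + √(4 + 19))² = (-21 + √23)²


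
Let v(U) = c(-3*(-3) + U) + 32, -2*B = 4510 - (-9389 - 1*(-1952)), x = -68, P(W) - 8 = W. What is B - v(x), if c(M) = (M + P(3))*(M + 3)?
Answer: -17387/2 ≈ -8693.5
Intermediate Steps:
P(W) = 8 + W
B = -11947/2 (B = -(4510 - (-9389 - 1*(-1952)))/2 = -(4510 - (-9389 + 1952))/2 = -(4510 - 1*(-7437))/2 = -(4510 + 7437)/2 = -1/2*11947 = -11947/2 ≈ -5973.5)
c(M) = (3 + M)*(11 + M) (c(M) = (M + (8 + 3))*(M + 3) = (M + 11)*(3 + M) = (11 + M)*(3 + M) = (3 + M)*(11 + M))
v(U) = 191 + (9 + U)**2 + 14*U (v(U) = (33 + (-3*(-3) + U)**2 + 14*(-3*(-3) + U)) + 32 = (33 + (9 + U)**2 + 14*(9 + U)) + 32 = (33 + (9 + U)**2 + (126 + 14*U)) + 32 = (159 + (9 + U)**2 + 14*U) + 32 = 191 + (9 + U)**2 + 14*U)
B - v(x) = -11947/2 - (272 + (-68)**2 + 32*(-68)) = -11947/2 - (272 + 4624 - 2176) = -11947/2 - 1*2720 = -11947/2 - 2720 = -17387/2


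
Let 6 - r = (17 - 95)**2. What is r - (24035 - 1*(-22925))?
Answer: -53038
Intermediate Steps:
r = -6078 (r = 6 - (17 - 95)**2 = 6 - 1*(-78)**2 = 6 - 1*6084 = 6 - 6084 = -6078)
r - (24035 - 1*(-22925)) = -6078 - (24035 - 1*(-22925)) = -6078 - (24035 + 22925) = -6078 - 1*46960 = -6078 - 46960 = -53038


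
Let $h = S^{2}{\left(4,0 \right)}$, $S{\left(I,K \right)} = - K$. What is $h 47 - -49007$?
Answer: $49007$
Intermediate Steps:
$h = 0$ ($h = \left(\left(-1\right) 0\right)^{2} = 0^{2} = 0$)
$h 47 - -49007 = 0 \cdot 47 - -49007 = 0 + 49007 = 49007$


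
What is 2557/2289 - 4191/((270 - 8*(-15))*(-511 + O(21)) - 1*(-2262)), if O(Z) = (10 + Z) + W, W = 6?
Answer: 158832095/139322274 ≈ 1.1400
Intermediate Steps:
O(Z) = 16 + Z (O(Z) = (10 + Z) + 6 = 16 + Z)
2557/2289 - 4191/((270 - 8*(-15))*(-511 + O(21)) - 1*(-2262)) = 2557/2289 - 4191/((270 - 8*(-15))*(-511 + (16 + 21)) - 1*(-2262)) = 2557*(1/2289) - 4191/((270 + 120)*(-511 + 37) + 2262) = 2557/2289 - 4191/(390*(-474) + 2262) = 2557/2289 - 4191/(-184860 + 2262) = 2557/2289 - 4191/(-182598) = 2557/2289 - 4191*(-1/182598) = 2557/2289 + 1397/60866 = 158832095/139322274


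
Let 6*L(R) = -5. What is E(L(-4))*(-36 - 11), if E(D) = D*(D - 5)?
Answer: -8225/36 ≈ -228.47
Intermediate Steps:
L(R) = -⅚ (L(R) = (⅙)*(-5) = -⅚)
E(D) = D*(-5 + D)
E(L(-4))*(-36 - 11) = (-5*(-5 - ⅚)/6)*(-36 - 11) = -⅚*(-35/6)*(-47) = (175/36)*(-47) = -8225/36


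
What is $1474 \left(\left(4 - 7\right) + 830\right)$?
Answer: $1218998$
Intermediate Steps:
$1474 \left(\left(4 - 7\right) + 830\right) = 1474 \left(-3 + 830\right) = 1474 \cdot 827 = 1218998$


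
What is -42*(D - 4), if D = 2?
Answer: 84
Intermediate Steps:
-42*(D - 4) = -42*(2 - 4) = -42*(-2) = 84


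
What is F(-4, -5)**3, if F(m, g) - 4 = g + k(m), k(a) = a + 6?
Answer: 1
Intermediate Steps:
k(a) = 6 + a
F(m, g) = 10 + g + m (F(m, g) = 4 + (g + (6 + m)) = 4 + (6 + g + m) = 10 + g + m)
F(-4, -5)**3 = (10 - 5 - 4)**3 = 1**3 = 1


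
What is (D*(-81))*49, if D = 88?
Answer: -349272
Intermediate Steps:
(D*(-81))*49 = (88*(-81))*49 = -7128*49 = -349272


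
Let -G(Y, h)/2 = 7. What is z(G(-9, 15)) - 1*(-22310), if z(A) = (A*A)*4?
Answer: 23094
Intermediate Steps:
G(Y, h) = -14 (G(Y, h) = -2*7 = -14)
z(A) = 4*A**2 (z(A) = A**2*4 = 4*A**2)
z(G(-9, 15)) - 1*(-22310) = 4*(-14)**2 - 1*(-22310) = 4*196 + 22310 = 784 + 22310 = 23094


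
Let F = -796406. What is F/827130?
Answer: -398203/413565 ≈ -0.96285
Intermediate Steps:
F/827130 = -796406/827130 = -796406*1/827130 = -398203/413565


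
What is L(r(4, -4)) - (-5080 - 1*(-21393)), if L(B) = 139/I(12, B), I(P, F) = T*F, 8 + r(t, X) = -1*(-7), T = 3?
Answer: -49078/3 ≈ -16359.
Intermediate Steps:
r(t, X) = -1 (r(t, X) = -8 - 1*(-7) = -8 + 7 = -1)
I(P, F) = 3*F
L(B) = 139/(3*B) (L(B) = 139/((3*B)) = 139*(1/(3*B)) = 139/(3*B))
L(r(4, -4)) - (-5080 - 1*(-21393)) = (139/3)/(-1) - (-5080 - 1*(-21393)) = (139/3)*(-1) - (-5080 + 21393) = -139/3 - 1*16313 = -139/3 - 16313 = -49078/3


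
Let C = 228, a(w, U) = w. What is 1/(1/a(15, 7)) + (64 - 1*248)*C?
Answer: -41937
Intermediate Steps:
1/(1/a(15, 7)) + (64 - 1*248)*C = 1/(1/15) + (64 - 1*248)*228 = 1/(1/15) + (64 - 248)*228 = 15 - 184*228 = 15 - 41952 = -41937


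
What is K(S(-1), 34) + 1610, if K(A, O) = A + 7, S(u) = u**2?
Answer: 1618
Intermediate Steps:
K(A, O) = 7 + A
K(S(-1), 34) + 1610 = (7 + (-1)**2) + 1610 = (7 + 1) + 1610 = 8 + 1610 = 1618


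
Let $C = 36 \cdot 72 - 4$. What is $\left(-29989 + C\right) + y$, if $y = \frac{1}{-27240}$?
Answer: $- \frac{746403241}{27240} \approx -27401.0$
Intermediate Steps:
$y = - \frac{1}{27240} \approx -3.6711 \cdot 10^{-5}$
$C = 2588$ ($C = 2592 - 4 = 2588$)
$\left(-29989 + C\right) + y = \left(-29989 + 2588\right) - \frac{1}{27240} = -27401 - \frac{1}{27240} = - \frac{746403241}{27240}$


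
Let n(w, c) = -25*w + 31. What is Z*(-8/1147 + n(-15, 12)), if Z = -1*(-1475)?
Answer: 686869150/1147 ≈ 5.9884e+5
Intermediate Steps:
Z = 1475
n(w, c) = 31 - 25*w
Z*(-8/1147 + n(-15, 12)) = 1475*(-8/1147 + (31 - 25*(-15))) = 1475*(-8*1/1147 + (31 + 375)) = 1475*(-8/1147 + 406) = 1475*(465674/1147) = 686869150/1147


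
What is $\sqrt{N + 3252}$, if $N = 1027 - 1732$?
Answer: $3 \sqrt{283} \approx 50.468$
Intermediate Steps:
$N = -705$
$\sqrt{N + 3252} = \sqrt{-705 + 3252} = \sqrt{2547} = 3 \sqrt{283}$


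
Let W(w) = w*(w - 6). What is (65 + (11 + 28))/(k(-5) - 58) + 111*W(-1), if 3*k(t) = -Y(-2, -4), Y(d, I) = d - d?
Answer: 22481/29 ≈ 775.21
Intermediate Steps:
Y(d, I) = 0
k(t) = 0 (k(t) = (-1*0)/3 = (⅓)*0 = 0)
W(w) = w*(-6 + w)
(65 + (11 + 28))/(k(-5) - 58) + 111*W(-1) = (65 + (11 + 28))/(0 - 58) + 111*(-(-6 - 1)) = (65 + 39)/(-58) + 111*(-1*(-7)) = 104*(-1/58) + 111*7 = -52/29 + 777 = 22481/29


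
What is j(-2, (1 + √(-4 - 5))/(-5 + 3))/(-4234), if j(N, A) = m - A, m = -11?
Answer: 21/8468 - 3*I/8468 ≈ 0.0024799 - 0.00035428*I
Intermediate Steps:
j(N, A) = -11 - A
j(-2, (1 + √(-4 - 5))/(-5 + 3))/(-4234) = (-11 - (1 + √(-4 - 5))/(-5 + 3))/(-4234) = -(-11 - (1 + √(-9))/(-2))/4234 = -(-11 - (1 + 3*I)*(-1)/2)/4234 = -(-11 - (-½ - 3*I/2))/4234 = -(-11 + (½ + 3*I/2))/4234 = -(-21/2 + 3*I/2)/4234 = 21/8468 - 3*I/8468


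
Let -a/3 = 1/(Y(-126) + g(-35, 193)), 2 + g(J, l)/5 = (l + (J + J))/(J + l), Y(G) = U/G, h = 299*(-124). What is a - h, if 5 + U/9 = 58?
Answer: 202844455/5471 ≈ 37076.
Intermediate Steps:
U = 477 (U = -45 + 9*58 = -45 + 522 = 477)
h = -37076
Y(G) = 477/G
g(J, l) = -10 + 5*(l + 2*J)/(J + l) (g(J, l) = -10 + 5*((l + (J + J))/(J + l)) = -10 + 5*((l + 2*J)/(J + l)) = -10 + 5*(l + 2*J)/(J + l))
a = 1659/5471 (a = -3/(477/(-126) - 5*193/(-35 + 193)) = -3/(477*(-1/126) - 5*193/158) = -3/(-53/14 - 5*193*1/158) = -3/(-53/14 - 965/158) = -3/(-5471/553) = -3*(-553/5471) = 1659/5471 ≈ 0.30324)
a - h = 1659/5471 - 1*(-37076) = 1659/5471 + 37076 = 202844455/5471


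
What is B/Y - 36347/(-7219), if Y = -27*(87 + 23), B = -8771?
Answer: 171268439/21440430 ≈ 7.9881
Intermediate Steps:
Y = -2970 (Y = -27*110 = -2970)
B/Y - 36347/(-7219) = -8771/(-2970) - 36347/(-7219) = -8771*(-1/2970) - 36347*(-1/7219) = 8771/2970 + 36347/7219 = 171268439/21440430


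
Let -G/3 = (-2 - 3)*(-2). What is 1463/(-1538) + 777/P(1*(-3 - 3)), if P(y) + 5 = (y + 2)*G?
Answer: 1026781/176870 ≈ 5.8053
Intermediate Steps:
G = -30 (G = -3*(-2 - 3)*(-2) = -(-15)*(-2) = -3*10 = -30)
P(y) = -65 - 30*y (P(y) = -5 + (y + 2)*(-30) = -5 + (2 + y)*(-30) = -5 + (-60 - 30*y) = -65 - 30*y)
1463/(-1538) + 777/P(1*(-3 - 3)) = 1463/(-1538) + 777/(-65 - 30*(-3 - 3)) = 1463*(-1/1538) + 777/(-65 - 30*(-6)) = -1463/1538 + 777/(-65 - 30*(-6)) = -1463/1538 + 777/(-65 + 180) = -1463/1538 + 777/115 = 1026781/176870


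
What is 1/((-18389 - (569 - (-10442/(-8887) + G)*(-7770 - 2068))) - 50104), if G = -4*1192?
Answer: 8887/416151216618 ≈ 2.1355e-8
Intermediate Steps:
G = -4768
1/((-18389 - (569 - (-10442/(-8887) + G)*(-7770 - 2068))) - 50104) = 1/((-18389 - (569 - (-10442/(-8887) - 4768)*(-7770 - 2068))) - 50104) = 1/((-18389 - (569 - (-10442*(-1/8887) - 4768)*(-9838))) - 50104) = 1/((-18389 - (569 - (10442/8887 - 4768)*(-9838))) - 50104) = 1/((-18389 - (569 - (-42362774)*(-9838)/8887)) - 50104) = 1/((-18389 - (569 - 1*416764970612/8887)) - 50104) = 1/((-18389 - (569 - 416764970612/8887)) - 50104) = 1/((-18389 - 1*(-416759913909/8887)) - 50104) = 1/((-18389 + 416759913909/8887) - 50104) = 1/(416596490866/8887 - 50104) = 1/(416151216618/8887) = 8887/416151216618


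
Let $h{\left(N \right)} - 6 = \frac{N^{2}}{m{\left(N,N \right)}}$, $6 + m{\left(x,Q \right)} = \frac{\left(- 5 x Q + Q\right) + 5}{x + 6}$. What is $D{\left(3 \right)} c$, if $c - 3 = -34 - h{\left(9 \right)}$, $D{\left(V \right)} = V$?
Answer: $- \frac{49746}{481} \approx -103.42$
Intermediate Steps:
$m{\left(x,Q \right)} = -6 + \frac{5 + Q - 5 Q x}{6 + x}$ ($m{\left(x,Q \right)} = -6 + \frac{\left(- 5 x Q + Q\right) + 5}{x + 6} = -6 + \frac{\left(- 5 Q x + Q\right) + 5}{6 + x} = -6 + \frac{\left(Q - 5 Q x\right) + 5}{6 + x} = -6 + \frac{5 + Q - 5 Q x}{6 + x}$)
$h{\left(N \right)} = 6 + \frac{N^{2} \left(6 + N\right)}{-31 - 5 N - 5 N^{2}}$ ($h{\left(N \right)} = 6 + \frac{N^{2}}{\frac{1}{6 + N} \left(-31 + N - 6 N - 5 N N\right)} = 6 + \frac{N^{2}}{\frac{1}{6 + N} \left(-31 + N - 6 N - 5 N^{2}\right)} = 6 + \frac{N^{2}}{\frac{1}{6 + N} \left(-31 - 5 N - 5 N^{2}\right)} = 6 + N^{2} \frac{6 + N}{-31 - 5 N - 5 N^{2}} = 6 + \frac{N^{2} \left(6 + N\right)}{-31 - 5 N - 5 N^{2}}$)
$c = - \frac{16582}{481}$ ($c = 3 - \left(34 + \frac{186 - 9^{3} + 24 \cdot 9^{2} + 30 \cdot 9}{31 + 5 \cdot 9 + 5 \cdot 9^{2}}\right) = 3 - \left(34 + \frac{186 - 729 + 24 \cdot 81 + 270}{31 + 45 + 5 \cdot 81}\right) = 3 - \left(34 + \frac{186 - 729 + 1944 + 270}{31 + 45 + 405}\right) = 3 - \left(34 + \frac{1}{481} \cdot 1671\right) = 3 - \frac{18025}{481} = - \frac{16582}{481} \approx -34.474$)
$D{\left(3 \right)} c = 3 \left(- \frac{16582}{481}\right) = - \frac{49746}{481}$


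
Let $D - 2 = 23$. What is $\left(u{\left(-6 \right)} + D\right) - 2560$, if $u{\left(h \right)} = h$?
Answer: $-2541$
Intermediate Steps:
$D = 25$ ($D = 2 + 23 = 25$)
$\left(u{\left(-6 \right)} + D\right) - 2560 = \left(-6 + 25\right) - 2560 = 19 - 2560 = -2541$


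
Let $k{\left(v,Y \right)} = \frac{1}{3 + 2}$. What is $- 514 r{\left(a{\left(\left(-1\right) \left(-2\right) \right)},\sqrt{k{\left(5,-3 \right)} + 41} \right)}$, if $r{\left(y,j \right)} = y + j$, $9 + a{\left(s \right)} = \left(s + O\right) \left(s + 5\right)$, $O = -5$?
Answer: $15420 - \frac{514 \sqrt{1030}}{5} \approx 12121.0$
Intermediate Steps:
$k{\left(v,Y \right)} = \frac{1}{5}$
$a{\left(s \right)} = -9 + \left(-5 + s\right) \left(5 + s\right)$ ($a{\left(s \right)} = -9 + \left(s - 5\right) \left(s + 5\right) = -9 + \left(-5 + s\right) \left(5 + s\right)$)
$r{\left(y,j \right)} = j + y$
$- 514 r{\left(a{\left(\left(-1\right) \left(-2\right) \right)},\sqrt{k{\left(5,-3 \right)} + 41} \right)} = - 514 \left(\sqrt{\frac{1}{5} + 41} - \left(34 - \left(\left(-1\right) \left(-2\right)\right)^{2}\right)\right) = - 514 \left(\sqrt{\frac{206}{5}} - \left(34 - 2^{2}\right)\right) = - 514 \left(\frac{\sqrt{1030}}{5} + \left(-34 + 4\right)\right) = - 514 \left(\frac{\sqrt{1030}}{5} - 30\right) = - 514 \left(-30 + \frac{\sqrt{1030}}{5}\right) = 15420 - \frac{514 \sqrt{1030}}{5}$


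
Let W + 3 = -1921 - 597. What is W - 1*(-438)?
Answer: -2083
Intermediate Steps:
W = -2521 (W = -3 + (-1921 - 597) = -3 - 2518 = -2521)
W - 1*(-438) = -2521 - 1*(-438) = -2521 + 438 = -2083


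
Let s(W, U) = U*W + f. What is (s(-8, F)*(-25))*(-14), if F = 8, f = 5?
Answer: -20650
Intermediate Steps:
s(W, U) = 5 + U*W (s(W, U) = U*W + 5 = 5 + U*W)
(s(-8, F)*(-25))*(-14) = ((5 + 8*(-8))*(-25))*(-14) = ((5 - 64)*(-25))*(-14) = -59*(-25)*(-14) = 1475*(-14) = -20650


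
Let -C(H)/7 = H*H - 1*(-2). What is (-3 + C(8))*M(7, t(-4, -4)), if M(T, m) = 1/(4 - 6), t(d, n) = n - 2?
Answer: 465/2 ≈ 232.50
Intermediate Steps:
t(d, n) = -2 + n
M(T, m) = -1/2 (M(T, m) = 1/(-2) = -1/2)
C(H) = -14 - 7*H**2 (C(H) = -7*(H*H - 1*(-2)) = -7*(H**2 + 2) = -7*(2 + H**2) = -14 - 7*H**2)
(-3 + C(8))*M(7, t(-4, -4)) = (-3 + (-14 - 7*8**2))*(-1/2) = (-3 + (-14 - 7*64))*(-1/2) = (-3 + (-14 - 448))*(-1/2) = (-3 - 462)*(-1/2) = -465*(-1/2) = 465/2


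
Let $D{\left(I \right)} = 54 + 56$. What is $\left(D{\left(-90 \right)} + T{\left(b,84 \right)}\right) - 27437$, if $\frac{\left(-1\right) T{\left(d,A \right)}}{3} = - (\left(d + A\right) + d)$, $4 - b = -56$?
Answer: $-26715$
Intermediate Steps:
$b = 60$ ($b = 4 - -56 = 4 + 56 = 60$)
$T{\left(d,A \right)} = 3 A + 6 d$ ($T{\left(d,A \right)} = - 3 \left(- (\left(d + A\right) + d)\right) = - 3 \left(- (\left(A + d\right) + d)\right) = - 3 \left(- (A + 2 d)\right) = - 3 \left(- A - 2 d\right) = 3 A + 6 d$)
$D{\left(I \right)} = 110$
$\left(D{\left(-90 \right)} + T{\left(b,84 \right)}\right) - 27437 = \left(110 + \left(3 \cdot 84 + 6 \cdot 60\right)\right) - 27437 = \left(110 + \left(252 + 360\right)\right) - 27437 = \left(110 + 612\right) - 27437 = 722 - 27437 = -26715$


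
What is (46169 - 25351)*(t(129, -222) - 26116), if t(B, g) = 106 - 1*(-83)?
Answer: -539748286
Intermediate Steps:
t(B, g) = 189 (t(B, g) = 106 + 83 = 189)
(46169 - 25351)*(t(129, -222) - 26116) = (46169 - 25351)*(189 - 26116) = 20818*(-25927) = -539748286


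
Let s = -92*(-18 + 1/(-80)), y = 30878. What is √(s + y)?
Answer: √3253515/10 ≈ 180.38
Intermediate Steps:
s = 33143/20 (s = -92*(-18 - 1/80) = -92*(-1441/80) = 33143/20 ≈ 1657.2)
√(s + y) = √(33143/20 + 30878) = √(650703/20) = √3253515/10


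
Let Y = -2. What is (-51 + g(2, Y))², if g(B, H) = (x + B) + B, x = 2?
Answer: 2025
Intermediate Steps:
g(B, H) = 2 + 2*B (g(B, H) = (2 + B) + B = 2 + 2*B)
(-51 + g(2, Y))² = (-51 + (2 + 2*2))² = (-51 + (2 + 4))² = (-51 + 6)² = (-45)² = 2025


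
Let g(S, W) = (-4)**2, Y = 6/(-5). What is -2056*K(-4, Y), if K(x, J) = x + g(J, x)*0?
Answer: 8224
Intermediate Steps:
Y = -6/5 (Y = 6*(-1/5) = -6/5 ≈ -1.2000)
g(S, W) = 16
K(x, J) = x (K(x, J) = x + 16*0 = x + 0 = x)
-2056*K(-4, Y) = -2056*(-4) = 8224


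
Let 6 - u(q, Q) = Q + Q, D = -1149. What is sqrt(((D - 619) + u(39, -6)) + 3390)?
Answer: 2*sqrt(410) ≈ 40.497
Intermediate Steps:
u(q, Q) = 6 - 2*Q (u(q, Q) = 6 - (Q + Q) = 6 - 2*Q)
sqrt(((D - 619) + u(39, -6)) + 3390) = sqrt(((-1149 - 619) + (6 - 2*(-6))) + 3390) = sqrt((-1768 + (6 + 12)) + 3390) = sqrt((-1768 + 18) + 3390) = sqrt(-1750 + 3390) = sqrt(1640) = 2*sqrt(410)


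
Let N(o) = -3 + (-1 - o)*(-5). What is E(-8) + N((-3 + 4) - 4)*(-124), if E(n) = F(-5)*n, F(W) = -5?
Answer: 1652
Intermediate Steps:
E(n) = -5*n
N(o) = 2 + 5*o (N(o) = -3 + (5 + 5*o) = 2 + 5*o)
E(-8) + N((-3 + 4) - 4)*(-124) = -5*(-8) + (2 + 5*((-3 + 4) - 4))*(-124) = 40 + (2 + 5*(1 - 4))*(-124) = 40 + (2 + 5*(-3))*(-124) = 40 + (2 - 15)*(-124) = 40 - 13*(-124) = 40 + 1612 = 1652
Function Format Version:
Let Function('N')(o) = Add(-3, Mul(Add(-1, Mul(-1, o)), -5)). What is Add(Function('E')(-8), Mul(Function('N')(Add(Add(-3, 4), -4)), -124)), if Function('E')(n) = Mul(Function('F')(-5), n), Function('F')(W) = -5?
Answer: 1652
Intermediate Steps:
Function('E')(n) = Mul(-5, n)
Function('N')(o) = Add(2, Mul(5, o)) (Function('N')(o) = Add(-3, Add(5, Mul(5, o))) = Add(2, Mul(5, o)))
Add(Function('E')(-8), Mul(Function('N')(Add(Add(-3, 4), -4)), -124)) = Add(Mul(-5, -8), Mul(Add(2, Mul(5, Add(Add(-3, 4), -4))), -124)) = Add(40, Mul(Add(2, Mul(5, Add(1, -4))), -124)) = Add(40, Mul(Add(2, Mul(5, -3)), -124)) = Add(40, Mul(Add(2, -15), -124)) = Add(40, Mul(-13, -124)) = Add(40, 1612) = 1652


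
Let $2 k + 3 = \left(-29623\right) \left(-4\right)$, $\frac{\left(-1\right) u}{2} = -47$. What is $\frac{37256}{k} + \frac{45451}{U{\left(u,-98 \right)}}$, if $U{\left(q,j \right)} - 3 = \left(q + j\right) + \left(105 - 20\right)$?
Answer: $\frac{770243221}{1421868} \approx 541.71$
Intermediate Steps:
$u = 94$ ($u = \left(-2\right) \left(-47\right) = 94$)
$U{\left(q,j \right)} = 88 + j + q$ ($U{\left(q,j \right)} = 3 + \left(\left(q + j\right) + \left(105 - 20\right)\right) = 3 + \left(\left(j + q\right) + \left(105 - 20\right)\right) = 3 + \left(\left(j + q\right) + 85\right) = 3 + \left(85 + j + q\right) = 88 + j + q$)
$k = \frac{118489}{2}$ ($k = - \frac{3}{2} + \frac{\left(-29623\right) \left(-4\right)}{2} = - \frac{3}{2} + \frac{1}{2} \cdot 118492 = - \frac{3}{2} + 59246 = \frac{118489}{2} \approx 59245.0$)
$\frac{37256}{k} + \frac{45451}{U{\left(u,-98 \right)}} = \frac{37256}{\frac{118489}{2}} + \frac{45451}{88 - 98 + 94} = 37256 \cdot \frac{2}{118489} + \frac{45451}{84} = \frac{74512}{118489} + 45451 \cdot \frac{1}{84} = \frac{74512}{118489} + \frac{6493}{12} = \frac{770243221}{1421868}$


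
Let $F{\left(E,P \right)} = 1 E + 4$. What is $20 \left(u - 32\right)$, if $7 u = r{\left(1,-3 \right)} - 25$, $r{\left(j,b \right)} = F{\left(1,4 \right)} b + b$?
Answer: $- \frac{5340}{7} \approx -762.86$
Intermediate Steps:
$F{\left(E,P \right)} = 4 + E$ ($F{\left(E,P \right)} = E + 4 = 4 + E$)
$r{\left(j,b \right)} = 6 b$ ($r{\left(j,b \right)} = \left(4 + 1\right) b + b = 5 b + b = 6 b$)
$u = - \frac{43}{7}$ ($u = \frac{6 \left(-3\right) - 25}{7} = \frac{-18 - 25}{7} = \frac{1}{7} \left(-43\right) = - \frac{43}{7} \approx -6.1429$)
$20 \left(u - 32\right) = 20 \left(- \frac{43}{7} - 32\right) = 20 \left(- \frac{267}{7}\right) = - \frac{5340}{7}$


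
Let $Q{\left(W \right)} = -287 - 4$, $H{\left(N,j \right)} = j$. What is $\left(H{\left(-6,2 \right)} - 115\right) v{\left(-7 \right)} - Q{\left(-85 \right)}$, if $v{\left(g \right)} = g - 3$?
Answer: $1421$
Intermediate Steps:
$v{\left(g \right)} = -3 + g$ ($v{\left(g \right)} = g - 3 = -3 + g$)
$Q{\left(W \right)} = -291$ ($Q{\left(W \right)} = -287 - 4 = -291$)
$\left(H{\left(-6,2 \right)} - 115\right) v{\left(-7 \right)} - Q{\left(-85 \right)} = \left(2 - 115\right) \left(-3 - 7\right) - -291 = \left(-113\right) \left(-10\right) + 291 = 1130 + 291 = 1421$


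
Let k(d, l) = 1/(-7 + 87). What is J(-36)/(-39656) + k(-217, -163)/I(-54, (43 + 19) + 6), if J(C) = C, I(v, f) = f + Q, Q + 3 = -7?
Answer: 25837/23000480 ≈ 0.0011233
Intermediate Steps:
Q = -10 (Q = -3 - 7 = -10)
k(d, l) = 1/80
I(v, f) = -10 + f (I(v, f) = f - 10 = -10 + f)
J(-36)/(-39656) + k(-217, -163)/I(-54, (43 + 19) + 6) = -36/(-39656) + 1/(80*(-10 + ((43 + 19) + 6))) = -36*(-1/39656) + 1/(80*(-10 + (62 + 6))) = 9/9914 + 1/(80*(-10 + 68)) = 9/9914 + (1/80)/58 = 9/9914 + (1/80)*(1/58) = 9/9914 + 1/4640 = 25837/23000480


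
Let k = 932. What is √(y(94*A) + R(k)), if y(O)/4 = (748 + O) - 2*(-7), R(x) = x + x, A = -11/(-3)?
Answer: 2*√14154/3 ≈ 79.314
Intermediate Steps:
A = 11/3 (A = -11*(-⅓) = 11/3 ≈ 3.6667)
R(x) = 2*x
y(O) = 3048 + 4*O (y(O) = 4*((748 + O) - 2*(-7)) = 4*((748 + O) + 14) = 4*(762 + O) = 3048 + 4*O)
√(y(94*A) + R(k)) = √((3048 + 4*(94*(11/3))) + 2*932) = √((3048 + 4*(1034/3)) + 1864) = √((3048 + 4136/3) + 1864) = √(13280/3 + 1864) = √(18872/3) = 2*√14154/3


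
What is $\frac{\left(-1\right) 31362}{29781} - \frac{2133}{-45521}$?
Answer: $- \frac{454702243}{451886967} \approx -1.0062$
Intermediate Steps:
$\frac{\left(-1\right) 31362}{29781} - \frac{2133}{-45521} = \left(-31362\right) \frac{1}{29781} - - \frac{2133}{45521} = - \frac{10454}{9927} + \frac{2133}{45521} = - \frac{454702243}{451886967}$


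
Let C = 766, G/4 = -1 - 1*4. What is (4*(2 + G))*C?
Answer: -55152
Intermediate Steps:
G = -20 (G = 4*(-1 - 1*4) = 4*(-1 - 4) = 4*(-5) = -20)
(4*(2 + G))*C = (4*(2 - 20))*766 = (4*(-18))*766 = -72*766 = -55152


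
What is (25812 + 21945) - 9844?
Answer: 37913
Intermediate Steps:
(25812 + 21945) - 9844 = 47757 - 9844 = 37913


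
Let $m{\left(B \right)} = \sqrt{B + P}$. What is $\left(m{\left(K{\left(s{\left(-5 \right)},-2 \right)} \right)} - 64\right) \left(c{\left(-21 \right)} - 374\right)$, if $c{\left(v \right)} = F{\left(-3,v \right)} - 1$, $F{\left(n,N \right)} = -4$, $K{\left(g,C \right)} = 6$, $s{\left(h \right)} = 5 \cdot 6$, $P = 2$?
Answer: $24256 - 758 \sqrt{2} \approx 23184.0$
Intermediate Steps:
$s{\left(h \right)} = 30$
$m{\left(B \right)} = \sqrt{2 + B}$ ($m{\left(B \right)} = \sqrt{B + 2} = \sqrt{2 + B}$)
$c{\left(v \right)} = -5$ ($c{\left(v \right)} = -4 - 1 = -5$)
$\left(m{\left(K{\left(s{\left(-5 \right)},-2 \right)} \right)} - 64\right) \left(c{\left(-21 \right)} - 374\right) = \left(\sqrt{2 + 6} - 64\right) \left(-5 - 374\right) = \left(\sqrt{8} - 64\right) \left(-379\right) = \left(2 \sqrt{2} - 64\right) \left(-379\right) = \left(-64 + 2 \sqrt{2}\right) \left(-379\right) = 24256 - 758 \sqrt{2}$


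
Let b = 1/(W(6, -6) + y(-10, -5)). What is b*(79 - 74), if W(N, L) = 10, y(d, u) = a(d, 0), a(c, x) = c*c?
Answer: 1/22 ≈ 0.045455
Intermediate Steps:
a(c, x) = c²
y(d, u) = d²
b = 1/110 (b = 1/(10 + (-10)²) = 1/(10 + 100) = 1/110 ≈ 0.0090909)
b*(79 - 74) = (79 - 74)/110 = (1/110)*5 = 1/22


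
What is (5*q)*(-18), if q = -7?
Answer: 630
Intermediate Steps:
(5*q)*(-18) = (5*(-7))*(-18) = -35*(-18) = 630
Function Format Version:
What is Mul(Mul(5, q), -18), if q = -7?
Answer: 630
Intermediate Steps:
Mul(Mul(5, q), -18) = Mul(Mul(5, -7), -18) = Mul(-35, -18) = 630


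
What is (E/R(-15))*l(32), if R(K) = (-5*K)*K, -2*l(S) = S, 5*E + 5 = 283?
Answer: 4448/5625 ≈ 0.79076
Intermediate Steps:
E = 278/5 (E = -1 + (1/5)*283 = -1 + 283/5 = 278/5 ≈ 55.600)
l(S) = -S/2
R(K) = -5*K**2
(E/R(-15))*l(32) = (278/(5*((-5*(-15)**2))))*(-1/2*32) = (278/(5*((-5*225))))*(-16) = ((278/5)/(-1125))*(-16) = ((278/5)*(-1/1125))*(-16) = -278/5625*(-16) = 4448/5625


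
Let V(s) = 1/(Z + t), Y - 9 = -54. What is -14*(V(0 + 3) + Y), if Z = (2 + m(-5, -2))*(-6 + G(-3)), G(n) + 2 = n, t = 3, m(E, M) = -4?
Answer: 15736/25 ≈ 629.44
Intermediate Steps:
Y = -45 (Y = 9 - 54 = -45)
G(n) = -2 + n
Z = 22 (Z = (2 - 4)*(-6 + (-2 - 3)) = -2*(-6 - 5) = -2*(-11) = 22)
V(s) = 1/25 (V(s) = 1/(22 + 3) = 1/25)
-14*(V(0 + 3) + Y) = -14*(1/25 - 45) = -14*(-1124/25) = 15736/25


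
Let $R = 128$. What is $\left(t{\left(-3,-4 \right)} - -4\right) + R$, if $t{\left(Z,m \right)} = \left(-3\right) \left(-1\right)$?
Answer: $135$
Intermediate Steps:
$t{\left(Z,m \right)} = 3$
$\left(t{\left(-3,-4 \right)} - -4\right) + R = \left(3 - -4\right) + 128 = \left(3 + 4\right) + 128 = 7 + 128 = 135$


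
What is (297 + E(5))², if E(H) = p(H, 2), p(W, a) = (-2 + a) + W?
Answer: 91204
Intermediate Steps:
p(W, a) = -2 + W + a
E(H) = H (E(H) = -2 + H + 2 = H)
(297 + E(5))² = (297 + 5)² = 302² = 91204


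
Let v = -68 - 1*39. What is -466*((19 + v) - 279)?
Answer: 171022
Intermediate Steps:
v = -107 (v = -68 - 39 = -107)
-466*((19 + v) - 279) = -466*((19 - 107) - 279) = -466*(-88 - 279) = -466*(-367) = 171022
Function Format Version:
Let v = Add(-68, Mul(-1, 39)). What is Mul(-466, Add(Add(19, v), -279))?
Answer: 171022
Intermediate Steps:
v = -107 (v = Add(-68, -39) = -107)
Mul(-466, Add(Add(19, v), -279)) = Mul(-466, Add(Add(19, -107), -279)) = Mul(-466, Add(-88, -279)) = Mul(-466, -367) = 171022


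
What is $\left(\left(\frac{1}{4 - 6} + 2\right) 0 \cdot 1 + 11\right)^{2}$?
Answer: $121$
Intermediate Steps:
$\left(\left(\frac{1}{4 - 6} + 2\right) 0 \cdot 1 + 11\right)^{2} = \left(\left(\frac{1}{-2} + 2\right) 0 + 11\right)^{2} = \left(\left(- \frac{1}{2} + 2\right) 0 + 11\right)^{2} = \left(\frac{3}{2} \cdot 0 + 11\right)^{2} = \left(0 + 11\right)^{2} = 11^{2} = 121$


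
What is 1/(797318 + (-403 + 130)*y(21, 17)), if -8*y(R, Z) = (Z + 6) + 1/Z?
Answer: 17/13567783 ≈ 1.2530e-6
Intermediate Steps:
y(R, Z) = -3/4 - Z/8 - 1/(8*Z) (y(R, Z) = -((Z + 6) + 1/Z)/8 = -((6 + Z) + 1/Z)/8 = -(6 + Z + 1/Z)/8 = -3/4 - Z/8 - 1/(8*Z))
1/(797318 + (-403 + 130)*y(21, 17)) = 1/(797318 + (-403 + 130)*((1/8)*(-1 - 1*17*(6 + 17))/17)) = 1/(797318 - 273*(-1 - 1*17*23)/(8*17)) = 1/(797318 - 273*(-1 - 391)/(8*17)) = 1/(797318 - 273*(-392)/(8*17)) = 1/(797318 - 273*(-49/17)) = 1/(797318 + 13377/17) = 1/(13567783/17) = 17/13567783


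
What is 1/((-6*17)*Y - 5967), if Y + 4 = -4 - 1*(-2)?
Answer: -1/5355 ≈ -0.00018674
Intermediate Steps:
Y = -6 (Y = -4 + (-4 - 1*(-2)) = -4 + (-4 + 2) = -4 - 2 = -6)
1/((-6*17)*Y - 5967) = 1/(-6*17*(-6) - 5967) = 1/(-102*(-6) - 5967) = 1/(612 - 5967) = 1/(-5355) = -1/5355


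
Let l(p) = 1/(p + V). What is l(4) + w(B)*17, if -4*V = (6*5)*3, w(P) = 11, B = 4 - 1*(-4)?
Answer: 6917/37 ≈ 186.95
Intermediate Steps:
B = 8 (B = 4 + 4 = 8)
V = -45/2 (V = -6*5*3/4 = -15*3/2 = -¼*90 = -45/2 ≈ -22.500)
l(p) = 1/(-45/2 + p) (l(p) = 1/(p - 45/2) = 1/(-45/2 + p))
l(4) + w(B)*17 = 2/(-45 + 2*4) + 11*17 = 2/(-45 + 8) + 187 = 2/(-37) + 187 = 2*(-1/37) + 187 = -2/37 + 187 = 6917/37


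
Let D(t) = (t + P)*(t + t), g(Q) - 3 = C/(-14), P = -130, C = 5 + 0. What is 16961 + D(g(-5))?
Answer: 1596207/98 ≈ 16288.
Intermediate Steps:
C = 5
g(Q) = 37/14 (g(Q) = 3 + 5/(-14) = 3 + 5*(-1/14) = 3 - 5/14 = 37/14)
D(t) = 2*t*(-130 + t) (D(t) = (t - 130)*(t + t) = (-130 + t)*(2*t) = 2*t*(-130 + t))
16961 + D(g(-5)) = 16961 + 2*(37/14)*(-130 + 37/14) = 16961 + 2*(37/14)*(-1783/14) = 16961 - 65971/98 = 1596207/98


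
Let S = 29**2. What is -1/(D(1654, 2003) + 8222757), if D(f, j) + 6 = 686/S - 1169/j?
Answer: -1684523/13851413573702 ≈ -1.2161e-7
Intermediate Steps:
S = 841
D(f, j) = -4360/841 - 1169/j (D(f, j) = -6 + (686/841 - 1169/j) = -4360/841 - 1169/j)
-1/(D(1654, 2003) + 8222757) = -1/((-4360/841 - 1169/2003) + 8222757) = -1/(-9716209/1684523 + 8222757) = -1/13851413573702/1684523 = -1*1684523/13851413573702 = -1684523/13851413573702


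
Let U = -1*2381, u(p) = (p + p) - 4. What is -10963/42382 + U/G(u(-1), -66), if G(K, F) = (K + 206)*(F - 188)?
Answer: -228004429/1076502800 ≈ -0.21180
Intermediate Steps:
u(p) = -4 + 2*p (u(p) = 2*p - 4 = -4 + 2*p)
U = -2381
G(K, F) = (-188 + F)*(206 + K) (G(K, F) = (206 + K)*(-188 + F) = (-188 + F)*(206 + K))
-10963/42382 + U/G(u(-1), -66) = -10963/42382 - 2381/(-38728 - 188*(-4 + 2*(-1)) + 206*(-66) - 66*(-4 + 2*(-1))) = -10963*1/42382 - 2381/(-38728 - 188*(-4 - 2) - 13596 - 66*(-4 - 2)) = -10963/42382 - 2381/(-38728 - 188*(-6) - 13596 - 66*(-6)) = -10963/42382 - 2381/(-38728 + 1128 - 13596 + 396) = -10963/42382 - 2381/(-50800) = -10963/42382 - 2381*(-1/50800) = -10963/42382 + 2381/50800 = -228004429/1076502800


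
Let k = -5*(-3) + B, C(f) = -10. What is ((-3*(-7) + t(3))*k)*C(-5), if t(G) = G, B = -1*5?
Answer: -2400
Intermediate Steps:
B = -5
k = 10 (k = -5*(-3) - 5 = 15 - 5 = 10)
((-3*(-7) + t(3))*k)*C(-5) = ((-3*(-7) + 3)*10)*(-10) = ((21 + 3)*10)*(-10) = (24*10)*(-10) = 240*(-10) = -2400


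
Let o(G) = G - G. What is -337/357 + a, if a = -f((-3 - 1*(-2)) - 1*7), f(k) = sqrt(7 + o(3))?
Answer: -337/357 - sqrt(7) ≈ -3.5897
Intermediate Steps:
o(G) = 0
f(k) = sqrt(7) (f(k) = sqrt(7 + 0) = sqrt(7))
a = -sqrt(7) ≈ -2.6458
-337/357 + a = -337/357 - sqrt(7)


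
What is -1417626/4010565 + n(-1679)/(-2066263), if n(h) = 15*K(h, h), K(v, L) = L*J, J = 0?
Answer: -472542/1336855 ≈ -0.35347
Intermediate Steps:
K(v, L) = 0 (K(v, L) = L*0 = 0)
n(h) = 0 (n(h) = 15*0 = 0)
-1417626/4010565 + n(-1679)/(-2066263) = -1417626/4010565 + 0/(-2066263) = -1417626*1/4010565 + 0*(-1/2066263) = -472542/1336855 + 0 = -472542/1336855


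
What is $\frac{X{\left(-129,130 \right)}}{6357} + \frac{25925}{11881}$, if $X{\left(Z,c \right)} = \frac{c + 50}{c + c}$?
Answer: $\frac{714191618}{327285907} \approx 2.1822$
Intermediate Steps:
$X{\left(Z,c \right)} = \frac{50 + c}{2 c}$
$\frac{X{\left(-129,130 \right)}}{6357} + \frac{25925}{11881} = \frac{\frac{1}{2} \cdot \frac{1}{130} \left(50 + 130\right)}{6357} + \frac{25925}{11881} = \frac{1}{2} \cdot \frac{1}{130} \cdot 180 \cdot \frac{1}{6357} + 25925 \cdot \frac{1}{11881} = \frac{9}{13} \cdot \frac{1}{6357} + \frac{25925}{11881} = \frac{3}{27547} + \frac{25925}{11881} = \frac{714191618}{327285907}$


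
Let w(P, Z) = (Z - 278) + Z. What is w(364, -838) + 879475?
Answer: 877521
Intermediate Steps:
w(P, Z) = -278 + 2*Z (w(P, Z) = (-278 + Z) + Z = -278 + 2*Z)
w(364, -838) + 879475 = (-278 + 2*(-838)) + 879475 = (-278 - 1676) + 879475 = -1954 + 879475 = 877521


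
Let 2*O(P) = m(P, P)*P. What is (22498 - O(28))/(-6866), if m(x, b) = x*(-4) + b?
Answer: -11837/3433 ≈ -3.4480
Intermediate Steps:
m(x, b) = b - 4*x (m(x, b) = -4*x + b = b - 4*x)
O(P) = -3*P**2/2 (O(P) = ((P - 4*P)*P)/2 = ((-3*P)*P)/2 = (-3*P**2)/2 = -3*P**2/2)
(22498 - O(28))/(-6866) = (22498 - (-3)*28**2/2)/(-6866) = (22498 - (-3)*784/2)*(-1/6866) = (22498 - 1*(-1176))*(-1/6866) = (22498 + 1176)*(-1/6866) = 23674*(-1/6866) = -11837/3433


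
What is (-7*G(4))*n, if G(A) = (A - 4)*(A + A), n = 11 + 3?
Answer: 0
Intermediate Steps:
n = 14
G(A) = 2*A*(-4 + A) (G(A) = (-4 + A)*(2*A) = 2*A*(-4 + A))
(-7*G(4))*n = -14*4*(-4 + 4)*14 = -14*4*0*14 = -7*0*14 = 0*14 = 0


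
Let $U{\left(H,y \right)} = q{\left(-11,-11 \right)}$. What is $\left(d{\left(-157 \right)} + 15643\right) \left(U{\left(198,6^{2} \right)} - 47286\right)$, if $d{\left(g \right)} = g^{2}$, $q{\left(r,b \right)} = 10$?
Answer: $-1904844592$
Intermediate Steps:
$U{\left(H,y \right)} = 10$
$\left(d{\left(-157 \right)} + 15643\right) \left(U{\left(198,6^{2} \right)} - 47286\right) = \left(\left(-157\right)^{2} + 15643\right) \left(10 - 47286\right) = \left(24649 + 15643\right) \left(-47276\right) = 40292 \left(-47276\right) = -1904844592$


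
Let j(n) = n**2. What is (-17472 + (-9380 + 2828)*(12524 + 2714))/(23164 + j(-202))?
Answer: -6241053/3998 ≈ -1561.0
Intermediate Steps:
(-17472 + (-9380 + 2828)*(12524 + 2714))/(23164 + j(-202)) = (-17472 + (-9380 + 2828)*(12524 + 2714))/(23164 + (-202)**2) = (-17472 - 6552*15238)/(23164 + 40804) = (-17472 - 99839376)/63968 = -99856848*1/63968 = -6241053/3998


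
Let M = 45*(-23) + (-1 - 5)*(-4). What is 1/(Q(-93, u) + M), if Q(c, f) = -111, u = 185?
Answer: -1/1122 ≈ -0.00089127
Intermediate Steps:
M = -1011 (M = -1035 - 6*(-4) = -1035 + 24 = -1011)
1/(Q(-93, u) + M) = 1/(-111 - 1011) = 1/(-1122) = -1/1122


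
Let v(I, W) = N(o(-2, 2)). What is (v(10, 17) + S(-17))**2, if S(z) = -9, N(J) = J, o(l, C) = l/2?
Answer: 100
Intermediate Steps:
o(l, C) = l/2 (o(l, C) = l*(1/2) = l/2)
v(I, W) = -1 (v(I, W) = (1/2)*(-2) = -1)
(v(10, 17) + S(-17))**2 = (-1 - 9)**2 = (-10)**2 = 100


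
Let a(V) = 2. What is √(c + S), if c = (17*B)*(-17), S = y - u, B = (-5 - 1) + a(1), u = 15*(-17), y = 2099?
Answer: 3*√390 ≈ 59.245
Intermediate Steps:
u = -255
B = -4 (B = (-5 - 1) + 2 = -6 + 2 = -4)
S = 2354 (S = 2099 - 1*(-255) = 2099 + 255 = 2354)
c = 1156 (c = (17*(-4))*(-17) = -68*(-17) = 1156)
√(c + S) = √(1156 + 2354) = √3510 = 3*√390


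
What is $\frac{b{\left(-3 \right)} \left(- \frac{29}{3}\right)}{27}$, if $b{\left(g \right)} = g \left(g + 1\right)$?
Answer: $- \frac{58}{27} \approx -2.1481$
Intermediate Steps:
$b{\left(g \right)} = g \left(1 + g\right)$
$\frac{b{\left(-3 \right)} \left(- \frac{29}{3}\right)}{27} = \frac{- 3 \left(1 - 3\right) \left(- \frac{29}{3}\right)}{27} = \left(-3\right) \left(-2\right) \left(\left(-29\right) \frac{1}{3}\right) \frac{1}{27} = 6 \left(- \frac{29}{3}\right) \frac{1}{27} = \left(-58\right) \frac{1}{27} = - \frac{58}{27}$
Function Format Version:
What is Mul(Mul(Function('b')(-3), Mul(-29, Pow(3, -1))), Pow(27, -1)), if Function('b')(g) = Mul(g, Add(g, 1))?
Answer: Rational(-58, 27) ≈ -2.1481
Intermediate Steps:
Function('b')(g) = Mul(g, Add(1, g))
Mul(Mul(Function('b')(-3), Mul(-29, Pow(3, -1))), Pow(27, -1)) = Mul(Mul(Mul(-3, Add(1, -3)), Mul(-29, Pow(3, -1))), Pow(27, -1)) = Mul(Mul(Mul(-3, -2), Mul(-29, Rational(1, 3))), Rational(1, 27)) = Mul(Mul(6, Rational(-29, 3)), Rational(1, 27)) = Mul(-58, Rational(1, 27)) = Rational(-58, 27)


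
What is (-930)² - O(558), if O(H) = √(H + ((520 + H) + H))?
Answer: 864900 - √2194 ≈ 8.6485e+5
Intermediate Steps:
O(H) = √(520 + 3*H) (O(H) = √(H + (520 + 2*H)) = √(520 + 3*H))
(-930)² - O(558) = (-930)² - √(520 + 3*558) = 864900 - √(520 + 1674) = 864900 - √2194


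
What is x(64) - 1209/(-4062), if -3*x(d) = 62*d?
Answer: -5371463/4062 ≈ -1322.4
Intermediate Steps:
x(d) = -62*d/3
x(64) - 1209/(-4062) = -62/3*64 - 1209/(-4062) = -3968/3 - 1209*(-1/4062) = -3968/3 + 403/1354 = -5371463/4062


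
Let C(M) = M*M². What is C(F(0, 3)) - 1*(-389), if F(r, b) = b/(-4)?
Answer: 24869/64 ≈ 388.58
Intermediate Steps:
F(r, b) = -b/4 (F(r, b) = b*(-¼) = -b/4)
C(M) = M³
C(F(0, 3)) - 1*(-389) = (-¼*3)³ - 1*(-389) = (-¾)³ + 389 = -27/64 + 389 = 24869/64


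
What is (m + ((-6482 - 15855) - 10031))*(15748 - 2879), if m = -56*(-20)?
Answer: -402130512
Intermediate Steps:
m = 1120
(m + ((-6482 - 15855) - 10031))*(15748 - 2879) = (1120 + ((-6482 - 15855) - 10031))*(15748 - 2879) = (1120 + (-22337 - 10031))*12869 = (1120 - 32368)*12869 = -31248*12869 = -402130512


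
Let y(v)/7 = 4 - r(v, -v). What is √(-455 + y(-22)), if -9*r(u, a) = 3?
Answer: 7*I*√78/3 ≈ 20.607*I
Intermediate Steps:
r(u, a) = -⅓ (r(u, a) = -⅑*3 = -⅓)
y(v) = 91/3 (y(v) = 7*(4 - 1*(-⅓)) = 7*(4 + ⅓) = 7*(13/3) = 91/3)
√(-455 + y(-22)) = √(-455 + 91/3) = √(-1274/3) = 7*I*√78/3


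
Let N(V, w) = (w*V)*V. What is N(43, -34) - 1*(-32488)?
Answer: -30378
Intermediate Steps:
N(V, w) = w*V² (N(V, w) = (V*w)*V = w*V²)
N(43, -34) - 1*(-32488) = -34*43² - 1*(-32488) = -34*1849 + 32488 = -62866 + 32488 = -30378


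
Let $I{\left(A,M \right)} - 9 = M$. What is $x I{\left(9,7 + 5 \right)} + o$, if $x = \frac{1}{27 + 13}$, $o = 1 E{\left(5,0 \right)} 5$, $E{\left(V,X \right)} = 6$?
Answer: $\frac{1221}{40} \approx 30.525$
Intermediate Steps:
$I{\left(A,M \right)} = 9 + M$
$o = 30$ ($o = 1 \cdot 6 \cdot 5 = 6 \cdot 5 = 30$)
$x = \frac{1}{40} \approx 0.025$
$x I{\left(9,7 + 5 \right)} + o = \frac{9 + \left(7 + 5\right)}{40} + 30 = \frac{9 + 12}{40} + 30 = \frac{1}{40} \cdot 21 + 30 = \frac{21}{40} + 30 = \frac{1221}{40}$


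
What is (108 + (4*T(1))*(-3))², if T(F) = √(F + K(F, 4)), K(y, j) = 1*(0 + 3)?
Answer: 7056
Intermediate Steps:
K(y, j) = 3 (K(y, j) = 1*3 = 3)
T(F) = √(3 + F) (T(F) = √(F + 3) = √(3 + F))
(108 + (4*T(1))*(-3))² = (108 + (4*√(3 + 1))*(-3))² = (108 + (4*√4)*(-3))² = (108 + (4*2)*(-3))² = (108 + 8*(-3))² = (108 - 24)² = 84² = 7056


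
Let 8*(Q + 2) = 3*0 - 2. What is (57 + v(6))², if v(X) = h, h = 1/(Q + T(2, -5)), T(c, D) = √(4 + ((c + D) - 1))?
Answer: 259081/81 ≈ 3198.5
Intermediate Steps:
T(c, D) = √(3 + D + c) (T(c, D) = √(4 + ((D + c) - 1)) = √(4 + (-1 + D + c)) = √(3 + D + c))
Q = -9/4 (Q = -2 + (3*0 - 2)/8 = -2 + (0 - 2)/8 = -2 + (⅛)*(-2) = -2 - ¼ = -9/4 ≈ -2.2500)
h = -4/9 (h = 1/(-9/4 + √(3 - 5 + 2)) = 1/(-9/4 + √0) = 1/(-9/4 + 0) = 1/(-9/4) = -4/9 ≈ -0.44444)
v(X) = -4/9
(57 + v(6))² = (57 - 4/9)² = (509/9)² = 259081/81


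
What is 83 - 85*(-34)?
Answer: 2973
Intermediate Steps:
83 - 85*(-34) = 83 + 2890 = 2973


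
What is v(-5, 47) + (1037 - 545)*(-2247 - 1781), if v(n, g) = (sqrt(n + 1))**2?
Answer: -1981780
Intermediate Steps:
v(n, g) = 1 + n (v(n, g) = (sqrt(1 + n))**2 = 1 + n)
v(-5, 47) + (1037 - 545)*(-2247 - 1781) = (1 - 5) + (1037 - 545)*(-2247 - 1781) = -4 + 492*(-4028) = -4 - 1981776 = -1981780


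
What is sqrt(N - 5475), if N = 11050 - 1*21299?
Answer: 2*I*sqrt(3931) ≈ 125.4*I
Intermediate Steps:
N = -10249 (N = 11050 - 21299 = -10249)
sqrt(N - 5475) = sqrt(-10249 - 5475) = sqrt(-15724) = 2*I*sqrt(3931)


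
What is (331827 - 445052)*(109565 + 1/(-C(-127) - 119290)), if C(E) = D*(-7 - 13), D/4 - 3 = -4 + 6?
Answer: -294977910615605/23778 ≈ -1.2405e+10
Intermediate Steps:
D = 20 (D = 12 + 4*(-4 + 6) = 12 + 4*2 = 12 + 8 = 20)
C(E) = -400 (C(E) = 20*(-7 - 13) = 20*(-20) = -400)
(331827 - 445052)*(109565 + 1/(-C(-127) - 119290)) = (331827 - 445052)*(109565 + 1/(-1*(-400) - 119290)) = -113225*(109565 + 1/(400 - 119290)) = -113225*(109565 + 1/(-118890)) = -113225*(109565 - 1/118890) = -113225*13026182849/118890 = -294977910615605/23778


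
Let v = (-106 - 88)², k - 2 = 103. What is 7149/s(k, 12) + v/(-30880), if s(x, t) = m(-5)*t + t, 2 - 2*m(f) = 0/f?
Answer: 1145093/3860 ≈ 296.66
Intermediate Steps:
k = 105 (k = 2 + 103 = 105)
m(f) = 1 (m(f) = 1 - 0/f = 1 - ½*0 = 1 + 0 = 1)
v = 37636 (v = (-194)² = 37636)
s(x, t) = 2*t (s(x, t) = 1*t + t = t + t = 2*t)
7149/s(k, 12) + v/(-30880) = 7149/((2*12)) + 37636/(-30880) = 7149/24 + 37636*(-1/30880) = 7149*(1/24) - 9409/7720 = 2383/8 - 9409/7720 = 1145093/3860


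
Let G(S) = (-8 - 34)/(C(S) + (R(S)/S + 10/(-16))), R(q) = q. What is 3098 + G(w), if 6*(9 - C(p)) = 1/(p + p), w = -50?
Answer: 8702074/2813 ≈ 3093.5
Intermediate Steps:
C(p) = 9 - 1/(12*p) (C(p) = 9 - 1/(6*(p + p)) = 9 - 1/(2*p)/6 = 9 - 1/(12*p))
G(S) = -42/(75/8 - 1/(12*S)) (G(S) = (-8 - 34)/((9 - 1/(12*S)) + (S/S + 10/(-16))) = -42/((9 - 1/(12*S)) + (1 + 10*(-1/16))) = -42/((9 - 1/(12*S)) + (1 - 5/8)) = -42/((9 - 1/(12*S)) + 3/8) = -42/(75/8 - 1/(12*S)))
3098 + G(w) = 3098 - 1008*(-50)/(-2 + 225*(-50)) = 3098 - 1008*(-50)/(-2 - 11250) = 3098 - 1008*(-50)/(-11252) = 3098 - 1008*(-50)*(-1/11252) = 3098 - 12600/2813 = 8702074/2813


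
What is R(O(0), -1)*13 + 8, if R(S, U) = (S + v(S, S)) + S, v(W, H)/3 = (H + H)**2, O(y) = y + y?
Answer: 8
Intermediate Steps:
O(y) = 2*y
v(W, H) = 12*H**2 (v(W, H) = 3*(H + H)**2 = 3*(2*H)**2 = 3*(4*H**2) = 12*H**2)
R(S, U) = 2*S + 12*S**2 (R(S, U) = (S + 12*S**2) + S = 2*S + 12*S**2)
R(O(0), -1)*13 + 8 = (2*(2*0)*(1 + 6*(2*0)))*13 + 8 = (2*0*(1 + 6*0))*13 + 8 = (2*0*(1 + 0))*13 + 8 = (2*0*1)*13 + 8 = 0*13 + 8 = 0 + 8 = 8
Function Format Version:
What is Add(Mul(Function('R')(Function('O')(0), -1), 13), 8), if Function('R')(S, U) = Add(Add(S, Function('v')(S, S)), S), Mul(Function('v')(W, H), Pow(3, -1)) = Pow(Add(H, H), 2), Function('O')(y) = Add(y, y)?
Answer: 8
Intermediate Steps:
Function('O')(y) = Mul(2, y)
Function('v')(W, H) = Mul(12, Pow(H, 2)) (Function('v')(W, H) = Mul(3, Pow(Add(H, H), 2)) = Mul(3, Pow(Mul(2, H), 2)) = Mul(3, Mul(4, Pow(H, 2))) = Mul(12, Pow(H, 2)))
Function('R')(S, U) = Add(Mul(2, S), Mul(12, Pow(S, 2))) (Function('R')(S, U) = Add(Add(S, Mul(12, Pow(S, 2))), S) = Add(Mul(2, S), Mul(12, Pow(S, 2))))
Add(Mul(Function('R')(Function('O')(0), -1), 13), 8) = Add(Mul(Mul(2, Mul(2, 0), Add(1, Mul(6, Mul(2, 0)))), 13), 8) = Add(Mul(Mul(2, 0, Add(1, Mul(6, 0))), 13), 8) = Add(Mul(Mul(2, 0, Add(1, 0)), 13), 8) = Add(Mul(Mul(2, 0, 1), 13), 8) = Add(Mul(0, 13), 8) = Add(0, 8) = 8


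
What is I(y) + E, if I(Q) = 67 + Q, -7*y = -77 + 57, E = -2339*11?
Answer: -179614/7 ≈ -25659.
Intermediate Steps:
E = -25729
y = 20/7 (y = -(-77 + 57)/7 = -1/7*(-20) = 20/7 ≈ 2.8571)
I(y) + E = (67 + 20/7) - 25729 = 489/7 - 25729 = -179614/7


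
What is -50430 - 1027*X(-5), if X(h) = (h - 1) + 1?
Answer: -45295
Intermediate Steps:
X(h) = h (X(h) = (-1 + h) + 1 = h)
-50430 - 1027*X(-5) = -50430 - 1027*(-5) = -50430 + 5135 = -45295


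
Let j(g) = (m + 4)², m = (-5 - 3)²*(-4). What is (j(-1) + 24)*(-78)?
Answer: -4955184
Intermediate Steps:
m = -256 (m = (-8)²*(-4) = 64*(-4) = -256)
j(g) = 63504 (j(g) = (-256 + 4)² = (-252)² = 63504)
(j(-1) + 24)*(-78) = (63504 + 24)*(-78) = 63528*(-78) = -4955184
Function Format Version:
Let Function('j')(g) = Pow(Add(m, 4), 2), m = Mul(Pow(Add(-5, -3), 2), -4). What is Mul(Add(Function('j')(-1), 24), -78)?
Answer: -4955184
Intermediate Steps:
m = -256 (m = Mul(Pow(-8, 2), -4) = Mul(64, -4) = -256)
Function('j')(g) = 63504 (Function('j')(g) = Pow(Add(-256, 4), 2) = Pow(-252, 2) = 63504)
Mul(Add(Function('j')(-1), 24), -78) = Mul(Add(63504, 24), -78) = Mul(63528, -78) = -4955184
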